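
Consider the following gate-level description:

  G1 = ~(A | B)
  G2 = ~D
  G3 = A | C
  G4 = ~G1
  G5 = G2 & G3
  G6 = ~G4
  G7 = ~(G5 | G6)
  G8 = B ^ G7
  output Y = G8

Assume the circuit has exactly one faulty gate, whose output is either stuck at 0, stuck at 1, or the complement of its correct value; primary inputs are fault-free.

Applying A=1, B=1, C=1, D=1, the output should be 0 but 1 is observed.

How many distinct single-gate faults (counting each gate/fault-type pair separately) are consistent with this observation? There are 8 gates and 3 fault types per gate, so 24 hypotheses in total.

Fault-free: G1=0, G2=0, G3=1, G4=1, G5=0, G6=0, G7=1, G8=0 → 0. Observed 1.
  G1: stuck-at-1, inverted output ✓; others ✗
  G2: stuck-at-1, inverted output ✓; others ✗
  G3: none of the 3 fault types match ✗
  G4: stuck-at-0, inverted output ✓; others ✗
  G5: stuck-at-1, inverted output ✓; others ✗
  G6: stuck-at-1, inverted output ✓; others ✗
  G7: stuck-at-0, inverted output ✓; others ✗
  G8: stuck-at-1, inverted output ✓; others ✗
Consistent faults: {G1 stuck-at-1, G1 inverted output, G2 stuck-at-1, G2 inverted output, G4 stuck-at-0, G4 inverted output, G5 stuck-at-1, G5 inverted output, G6 stuck-at-1, G6 inverted output, G7 stuck-at-0, G7 inverted output, G8 stuck-at-1, G8 inverted output} — 14 in all.

14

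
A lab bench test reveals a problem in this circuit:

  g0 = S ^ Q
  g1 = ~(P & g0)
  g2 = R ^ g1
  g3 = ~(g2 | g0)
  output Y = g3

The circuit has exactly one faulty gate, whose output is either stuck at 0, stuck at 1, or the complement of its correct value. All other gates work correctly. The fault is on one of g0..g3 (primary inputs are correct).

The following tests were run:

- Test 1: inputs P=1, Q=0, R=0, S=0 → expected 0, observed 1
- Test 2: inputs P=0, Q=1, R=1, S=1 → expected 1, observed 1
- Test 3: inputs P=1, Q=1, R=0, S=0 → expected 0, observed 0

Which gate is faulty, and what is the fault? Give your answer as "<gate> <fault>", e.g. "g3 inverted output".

Fault-free values for test 1 (P=1, Q=0, R=0, S=0): g0=0, g1=1, g2=1, g3=0, giving Y=0. Observed 1.
Test 1: faults giving observed 1 are {g1 stuck-at-0, g1 inverted output, g2 stuck-at-0, g2 inverted output, g3 stuck-at-1, g3 inverted output}.
Test 2 (P=0, Q=1, R=1, S=1): fault-free g0=0, g1=1, g2=0, g3=1 → 1; observed 1. Eliminates g1 stuck-at-0, g1 inverted output, g2 inverted output, g3 inverted output.
Test 3 (P=1, Q=1, R=0, S=0): fault-free g0=1, g1=0, g2=0, g3=0 → 0; observed 0. Eliminates g3 stuck-at-1.
Only g2 stuck-at-0 is consistent with every test.

g2 stuck-at-0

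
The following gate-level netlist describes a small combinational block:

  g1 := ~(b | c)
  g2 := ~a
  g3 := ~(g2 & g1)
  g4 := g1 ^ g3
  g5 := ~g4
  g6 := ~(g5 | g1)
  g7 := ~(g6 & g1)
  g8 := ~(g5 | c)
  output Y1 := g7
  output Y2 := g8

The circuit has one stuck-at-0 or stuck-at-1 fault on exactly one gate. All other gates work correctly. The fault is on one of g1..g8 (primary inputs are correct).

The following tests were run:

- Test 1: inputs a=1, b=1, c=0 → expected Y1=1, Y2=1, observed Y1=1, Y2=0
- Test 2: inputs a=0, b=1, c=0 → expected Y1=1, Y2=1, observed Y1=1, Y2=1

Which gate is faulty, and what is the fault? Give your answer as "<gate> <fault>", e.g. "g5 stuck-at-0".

g1 stuck-at-1

Fault-free values for test 1 (a=1, b=1, c=0): g1=0, g2=0, g3=1, g4=1, g5=0, g6=1, g7=1, g8=1, giving Y1=1, Y2=1. Observed Y1=1, Y2=0.
Test 1: faults giving observed Y1=1, Y2=0 are {g1 stuck-at-1, g3 stuck-at-0, g4 stuck-at-0, g5 stuck-at-1, g8 stuck-at-0}.
Test 2 (a=0, b=1, c=0): fault-free g1=0, g2=1, g3=1, g4=1, g5=0, g6=1, g7=1, g8=1 → Y1=1, Y2=1; observed Y1=1, Y2=1. Eliminates g3 stuck-at-0, g4 stuck-at-0, g5 stuck-at-1, g8 stuck-at-0.
Only g1 stuck-at-1 is consistent with every test.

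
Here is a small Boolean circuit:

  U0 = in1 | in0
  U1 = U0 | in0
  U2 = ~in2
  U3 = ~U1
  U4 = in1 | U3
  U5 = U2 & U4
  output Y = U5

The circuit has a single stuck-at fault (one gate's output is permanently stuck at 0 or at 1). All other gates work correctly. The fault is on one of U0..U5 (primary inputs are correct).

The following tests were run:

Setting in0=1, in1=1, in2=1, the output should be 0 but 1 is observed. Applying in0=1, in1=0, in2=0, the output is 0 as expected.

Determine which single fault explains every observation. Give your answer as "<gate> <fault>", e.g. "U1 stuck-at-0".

U2 stuck-at-1

Fault-free values for test 1 (in0=1, in1=1, in2=1): U0=1, U1=1, U2=0, U3=0, U4=1, U5=0, giving Y=0. Observed 1.
Test 1: faults giving observed 1 are {U2 stuck-at-1, U5 stuck-at-1}.
Test 2 (in0=1, in1=0, in2=0): fault-free U0=1, U1=1, U2=1, U3=0, U4=0, U5=0 → 0; observed 0. Eliminates U5 stuck-at-1.
Only U2 stuck-at-1 is consistent with every test.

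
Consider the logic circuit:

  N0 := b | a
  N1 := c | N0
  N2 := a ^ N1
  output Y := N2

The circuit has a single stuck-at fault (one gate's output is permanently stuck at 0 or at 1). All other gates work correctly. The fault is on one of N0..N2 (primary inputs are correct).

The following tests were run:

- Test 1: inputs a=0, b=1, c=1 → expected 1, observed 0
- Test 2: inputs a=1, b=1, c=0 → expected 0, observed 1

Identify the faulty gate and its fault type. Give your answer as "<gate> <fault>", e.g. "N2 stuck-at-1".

Fault-free values for test 1 (a=0, b=1, c=1): N0=1, N1=1, N2=1, giving Y=1. Observed 0.
Test 1: faults giving observed 0 are {N1 stuck-at-0, N2 stuck-at-0}.
Test 2 (a=1, b=1, c=0): fault-free N0=1, N1=1, N2=0 → 0; observed 1. Eliminates N2 stuck-at-0.
Only N1 stuck-at-0 is consistent with every test.

N1 stuck-at-0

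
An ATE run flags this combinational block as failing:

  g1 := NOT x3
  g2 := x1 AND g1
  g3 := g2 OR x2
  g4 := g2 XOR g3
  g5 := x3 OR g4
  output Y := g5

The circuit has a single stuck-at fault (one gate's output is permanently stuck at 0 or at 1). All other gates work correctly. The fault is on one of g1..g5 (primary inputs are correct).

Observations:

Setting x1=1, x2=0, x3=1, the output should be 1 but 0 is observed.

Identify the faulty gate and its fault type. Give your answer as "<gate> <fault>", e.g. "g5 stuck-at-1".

Fault-free values for test 1 (x1=1, x2=0, x3=1): g1=0, g2=0, g3=0, g4=0, g5=1, giving Y=1. Observed 0.
Test 1: faults giving observed 0 are {g5 stuck-at-0}.
Only g5 stuck-at-0 is consistent with every test.

g5 stuck-at-0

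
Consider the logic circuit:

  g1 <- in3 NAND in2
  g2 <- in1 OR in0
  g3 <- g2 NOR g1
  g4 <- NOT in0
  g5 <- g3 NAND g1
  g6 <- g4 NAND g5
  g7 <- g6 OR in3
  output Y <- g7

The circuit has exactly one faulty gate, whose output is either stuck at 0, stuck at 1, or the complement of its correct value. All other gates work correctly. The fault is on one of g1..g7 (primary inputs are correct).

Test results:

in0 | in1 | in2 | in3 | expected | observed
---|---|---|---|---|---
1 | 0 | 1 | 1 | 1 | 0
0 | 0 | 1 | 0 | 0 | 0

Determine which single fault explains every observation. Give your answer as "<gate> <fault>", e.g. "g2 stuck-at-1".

g7 stuck-at-0

Fault-free values for test 1 (in0=1, in1=0, in2=1, in3=1): g1=0, g2=1, g3=0, g4=0, g5=1, g6=1, g7=1, giving Y=1. Observed 0.
Test 1: faults giving observed 0 are {g7 stuck-at-0, g7 inverted output}.
Test 2 (in0=0, in1=0, in2=1, in3=0): fault-free g1=1, g2=0, g3=0, g4=1, g5=1, g6=0, g7=0 → 0; observed 0. Eliminates g7 inverted output.
Only g7 stuck-at-0 is consistent with every test.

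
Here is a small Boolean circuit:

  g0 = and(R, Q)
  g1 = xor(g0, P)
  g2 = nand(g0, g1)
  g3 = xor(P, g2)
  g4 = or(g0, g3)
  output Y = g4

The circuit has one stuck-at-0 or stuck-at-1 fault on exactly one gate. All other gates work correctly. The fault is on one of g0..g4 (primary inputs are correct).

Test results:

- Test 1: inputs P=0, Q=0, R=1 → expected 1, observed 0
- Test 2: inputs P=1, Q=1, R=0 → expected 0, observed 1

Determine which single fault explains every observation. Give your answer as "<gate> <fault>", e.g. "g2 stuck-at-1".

Fault-free values for test 1 (P=0, Q=0, R=1): g0=0, g1=0, g2=1, g3=1, g4=1, giving Y=1. Observed 0.
Test 1: faults giving observed 0 are {g2 stuck-at-0, g3 stuck-at-0, g4 stuck-at-0}.
Test 2 (P=1, Q=1, R=0): fault-free g0=0, g1=1, g2=1, g3=0, g4=0 → 0; observed 1. Eliminates g3 stuck-at-0, g4 stuck-at-0.
Only g2 stuck-at-0 is consistent with every test.

g2 stuck-at-0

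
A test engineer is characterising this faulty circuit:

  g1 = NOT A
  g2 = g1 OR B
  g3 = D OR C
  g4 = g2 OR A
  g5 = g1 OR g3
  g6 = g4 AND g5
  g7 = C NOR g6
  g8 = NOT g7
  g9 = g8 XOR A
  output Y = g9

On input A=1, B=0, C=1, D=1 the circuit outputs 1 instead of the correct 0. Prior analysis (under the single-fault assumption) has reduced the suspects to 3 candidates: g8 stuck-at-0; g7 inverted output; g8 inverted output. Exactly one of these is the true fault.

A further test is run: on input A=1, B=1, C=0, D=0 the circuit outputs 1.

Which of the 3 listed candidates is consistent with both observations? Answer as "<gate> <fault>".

Evaluate each candidate on input A=1, B=1, C=0, D=0:
  g8 stuck-at-0: g1=0, g2=1, g3=0, g4=1, g5=0, g6=0, g7=1, g8=0 [stuck-at-0], g9=1 → 1 — matches
  g7 inverted output: g1=0, g2=1, g3=0, g4=1, g5=0, g6=0, g7=0 [inverted output], g8=1, g9=0 → 0 — eliminated
  g8 inverted output: g1=0, g2=1, g3=0, g4=1, g5=0, g6=0, g7=1, g8=1 [inverted output], g9=0 → 0 — eliminated
Only g8 stuck-at-0 reproduces the observed 1.

g8 stuck-at-0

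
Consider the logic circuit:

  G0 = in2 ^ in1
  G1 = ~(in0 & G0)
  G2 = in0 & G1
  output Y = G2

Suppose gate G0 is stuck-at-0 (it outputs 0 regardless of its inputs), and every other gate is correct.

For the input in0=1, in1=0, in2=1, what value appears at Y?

1

Propagate with G0 forced: G0=0 [stuck-at-0], G1=1, G2=1.
So Y = 1. (Without the fault it would be 0.)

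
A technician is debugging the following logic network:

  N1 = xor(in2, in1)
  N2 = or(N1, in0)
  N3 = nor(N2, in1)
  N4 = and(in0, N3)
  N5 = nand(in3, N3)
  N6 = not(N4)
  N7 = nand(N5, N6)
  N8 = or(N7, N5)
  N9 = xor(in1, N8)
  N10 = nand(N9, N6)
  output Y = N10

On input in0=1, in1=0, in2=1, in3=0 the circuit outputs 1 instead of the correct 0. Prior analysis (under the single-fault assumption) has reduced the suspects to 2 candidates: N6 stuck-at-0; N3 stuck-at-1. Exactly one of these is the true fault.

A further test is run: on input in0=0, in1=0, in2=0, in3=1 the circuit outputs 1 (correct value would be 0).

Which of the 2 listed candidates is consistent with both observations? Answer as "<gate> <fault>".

Evaluate each candidate on input in0=0, in1=0, in2=0, in3=1:
  N6 stuck-at-0: N1=0, N2=0, N3=1, N4=0, N5=0, N6=0 [stuck-at-0], N7=1, N8=1, N9=1, N10=1 → 1 — matches
  N3 stuck-at-1: N1=0, N2=0, N3=1 [stuck-at-1], N4=0, N5=0, N6=1, N7=1, N8=1, N9=1, N10=0 → 0 — eliminated
Only N6 stuck-at-0 reproduces the observed 1.

N6 stuck-at-0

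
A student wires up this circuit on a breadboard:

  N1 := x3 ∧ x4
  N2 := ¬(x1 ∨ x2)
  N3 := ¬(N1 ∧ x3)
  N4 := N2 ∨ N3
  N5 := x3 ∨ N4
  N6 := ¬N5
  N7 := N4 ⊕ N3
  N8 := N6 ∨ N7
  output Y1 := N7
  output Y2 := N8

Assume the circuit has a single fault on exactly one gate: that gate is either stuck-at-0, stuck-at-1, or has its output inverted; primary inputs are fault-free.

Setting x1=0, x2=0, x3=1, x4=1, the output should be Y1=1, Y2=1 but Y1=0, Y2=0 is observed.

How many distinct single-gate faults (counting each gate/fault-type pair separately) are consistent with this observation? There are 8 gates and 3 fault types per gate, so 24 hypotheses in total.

Fault-free: N1=1, N2=1, N3=0, N4=1, N5=1, N6=0, N7=1, N8=1 → Y1=1, Y2=1. Observed Y1=0, Y2=0.
  N1: stuck-at-0, inverted output ✓; others ✗
  N2: stuck-at-0, inverted output ✓; others ✗
  N3: stuck-at-1, inverted output ✓; others ✗
  N4: stuck-at-0, inverted output ✓; others ✗
  N5: none of the 3 fault types match ✗
  N6: none of the 3 fault types match ✗
  N7: stuck-at-0, inverted output ✓; others ✗
  N8: none of the 3 fault types match ✗
Consistent faults: {N1 stuck-at-0, N1 inverted output, N2 stuck-at-0, N2 inverted output, N3 stuck-at-1, N3 inverted output, N4 stuck-at-0, N4 inverted output, N7 stuck-at-0, N7 inverted output} — 10 in all.

10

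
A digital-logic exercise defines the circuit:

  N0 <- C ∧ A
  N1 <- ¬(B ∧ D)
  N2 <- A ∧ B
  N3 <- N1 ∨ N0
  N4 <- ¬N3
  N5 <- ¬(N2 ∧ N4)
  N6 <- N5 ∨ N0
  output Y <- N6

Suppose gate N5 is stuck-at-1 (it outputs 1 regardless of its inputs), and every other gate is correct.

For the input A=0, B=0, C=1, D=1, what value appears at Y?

1

Propagate with N5 forced: N0=0, N1=1, N2=0, N3=1, N4=0, N5=1 [stuck-at-1], N6=1.
So Y = 1. (Same as the fault-free value — the fault is masked on this input.)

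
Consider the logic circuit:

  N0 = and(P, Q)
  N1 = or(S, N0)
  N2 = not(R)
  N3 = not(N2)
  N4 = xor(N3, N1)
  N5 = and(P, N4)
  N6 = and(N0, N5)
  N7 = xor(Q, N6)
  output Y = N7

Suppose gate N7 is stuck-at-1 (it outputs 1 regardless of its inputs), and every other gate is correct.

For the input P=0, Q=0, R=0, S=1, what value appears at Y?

Propagate with N7 forced: N0=0, N1=1, N2=1, N3=0, N4=1, N5=0, N6=0, N7=1 [stuck-at-1].
So Y = 1. (Without the fault it would be 0.)

1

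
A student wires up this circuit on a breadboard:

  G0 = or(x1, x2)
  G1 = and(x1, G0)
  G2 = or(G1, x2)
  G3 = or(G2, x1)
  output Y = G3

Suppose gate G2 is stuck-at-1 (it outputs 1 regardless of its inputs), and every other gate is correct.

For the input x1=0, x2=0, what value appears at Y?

1

Propagate with G2 forced: G0=0, G1=0, G2=1 [stuck-at-1], G3=1.
So Y = 1. (Without the fault it would be 0.)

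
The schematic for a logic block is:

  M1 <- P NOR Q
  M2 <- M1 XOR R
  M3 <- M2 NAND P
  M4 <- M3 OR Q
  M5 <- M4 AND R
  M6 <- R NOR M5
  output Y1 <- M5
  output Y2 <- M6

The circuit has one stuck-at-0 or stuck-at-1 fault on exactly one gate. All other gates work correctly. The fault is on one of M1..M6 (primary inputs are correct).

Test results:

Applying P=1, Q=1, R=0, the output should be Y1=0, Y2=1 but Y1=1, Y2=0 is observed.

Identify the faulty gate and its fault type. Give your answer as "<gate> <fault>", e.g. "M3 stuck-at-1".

M5 stuck-at-1

Fault-free values for test 1 (P=1, Q=1, R=0): M1=0, M2=0, M3=1, M4=1, M5=0, M6=1, giving Y1=0, Y2=1. Observed Y1=1, Y2=0.
Test 1: faults giving observed Y1=1, Y2=0 are {M5 stuck-at-1}.
Only M5 stuck-at-1 is consistent with every test.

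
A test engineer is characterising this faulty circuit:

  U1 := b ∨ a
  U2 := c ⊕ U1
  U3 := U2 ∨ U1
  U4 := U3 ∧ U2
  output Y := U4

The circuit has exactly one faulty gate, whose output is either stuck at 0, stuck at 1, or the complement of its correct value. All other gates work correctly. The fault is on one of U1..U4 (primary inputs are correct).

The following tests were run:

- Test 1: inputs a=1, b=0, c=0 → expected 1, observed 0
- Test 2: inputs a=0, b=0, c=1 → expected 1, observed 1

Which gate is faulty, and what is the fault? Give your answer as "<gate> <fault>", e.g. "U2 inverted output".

Fault-free values for test 1 (a=1, b=0, c=0): U1=1, U2=1, U3=1, U4=1, giving Y=1. Observed 0.
Test 1: faults giving observed 0 are {U1 stuck-at-0, U1 inverted output, U2 stuck-at-0, U2 inverted output, U3 stuck-at-0, U3 inverted output, U4 stuck-at-0, U4 inverted output}.
Test 2 (a=0, b=0, c=1): fault-free U1=0, U2=1, U3=1, U4=1 → 1; observed 1. Eliminates U1 inverted output, U2 stuck-at-0, U2 inverted output, U3 stuck-at-0, U3 inverted output, U4 stuck-at-0, U4 inverted output.
Only U1 stuck-at-0 is consistent with every test.

U1 stuck-at-0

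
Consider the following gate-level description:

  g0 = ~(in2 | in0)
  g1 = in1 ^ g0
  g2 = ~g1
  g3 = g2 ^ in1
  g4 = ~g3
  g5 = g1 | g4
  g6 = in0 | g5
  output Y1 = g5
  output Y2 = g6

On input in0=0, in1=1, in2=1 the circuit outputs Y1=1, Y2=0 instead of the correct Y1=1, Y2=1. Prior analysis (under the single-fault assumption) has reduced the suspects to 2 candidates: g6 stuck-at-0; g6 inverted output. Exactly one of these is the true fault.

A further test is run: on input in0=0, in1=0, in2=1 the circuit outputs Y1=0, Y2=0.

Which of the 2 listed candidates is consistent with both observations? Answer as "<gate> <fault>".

Evaluate each candidate on input in0=0, in1=0, in2=1:
  g6 stuck-at-0: g0=0, g1=0, g2=1, g3=1, g4=0, g5=0, g6=0 [stuck-at-0] → Y1=0, Y2=0 — matches
  g6 inverted output: g0=0, g1=0, g2=1, g3=1, g4=0, g5=0, g6=1 [inverted output] → Y1=0, Y2=1 — eliminated
Only g6 stuck-at-0 reproduces the observed Y1=0, Y2=0.

g6 stuck-at-0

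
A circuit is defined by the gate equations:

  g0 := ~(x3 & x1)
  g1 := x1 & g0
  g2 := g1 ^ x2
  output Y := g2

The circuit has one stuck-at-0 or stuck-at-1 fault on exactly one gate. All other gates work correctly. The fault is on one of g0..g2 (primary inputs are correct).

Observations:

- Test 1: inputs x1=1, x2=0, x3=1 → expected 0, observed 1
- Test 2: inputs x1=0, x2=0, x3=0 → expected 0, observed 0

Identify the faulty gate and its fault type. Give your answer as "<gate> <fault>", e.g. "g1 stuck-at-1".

g0 stuck-at-1

Fault-free values for test 1 (x1=1, x2=0, x3=1): g0=0, g1=0, g2=0, giving Y=0. Observed 1.
Test 1: faults giving observed 1 are {g0 stuck-at-1, g1 stuck-at-1, g2 stuck-at-1}.
Test 2 (x1=0, x2=0, x3=0): fault-free g0=1, g1=0, g2=0 → 0; observed 0. Eliminates g1 stuck-at-1, g2 stuck-at-1.
Only g0 stuck-at-1 is consistent with every test.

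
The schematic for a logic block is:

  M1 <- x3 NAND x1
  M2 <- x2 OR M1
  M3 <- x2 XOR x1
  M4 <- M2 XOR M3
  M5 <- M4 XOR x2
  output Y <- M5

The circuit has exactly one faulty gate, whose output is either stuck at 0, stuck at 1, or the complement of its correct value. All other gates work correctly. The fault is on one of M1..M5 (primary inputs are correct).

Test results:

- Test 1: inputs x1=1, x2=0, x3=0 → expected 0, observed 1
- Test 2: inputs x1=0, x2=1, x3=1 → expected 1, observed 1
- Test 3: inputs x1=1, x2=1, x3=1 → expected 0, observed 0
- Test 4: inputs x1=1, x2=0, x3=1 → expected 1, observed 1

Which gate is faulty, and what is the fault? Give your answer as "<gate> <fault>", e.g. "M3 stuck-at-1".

M1 stuck-at-0

Fault-free values for test 1 (x1=1, x2=0, x3=0): M1=1, M2=1, M3=1, M4=0, M5=0, giving Y=0. Observed 1.
Test 1: faults giving observed 1 are {M1 stuck-at-0, M1 inverted output, M2 stuck-at-0, M2 inverted output, M3 stuck-at-0, M3 inverted output, M4 stuck-at-1, M4 inverted output, M5 stuck-at-1, M5 inverted output}.
Test 2 (x1=0, x2=1, x3=1): fault-free M1=1, M2=1, M3=1, M4=0, M5=1 → 1; observed 1. Eliminates M2 stuck-at-0, M2 inverted output, M3 stuck-at-0, M3 inverted output, M4 stuck-at-1, M4 inverted output, M5 inverted output.
Test 3 (x1=1, x2=1, x3=1): fault-free M1=0, M2=1, M3=0, M4=1, M5=0 → 0; observed 0. Eliminates M5 stuck-at-1.
Test 4 (x1=1, x2=0, x3=1): fault-free M1=0, M2=0, M3=1, M4=1, M5=1 → 1; observed 1. Eliminates M1 inverted output.
Only M1 stuck-at-0 is consistent with every test.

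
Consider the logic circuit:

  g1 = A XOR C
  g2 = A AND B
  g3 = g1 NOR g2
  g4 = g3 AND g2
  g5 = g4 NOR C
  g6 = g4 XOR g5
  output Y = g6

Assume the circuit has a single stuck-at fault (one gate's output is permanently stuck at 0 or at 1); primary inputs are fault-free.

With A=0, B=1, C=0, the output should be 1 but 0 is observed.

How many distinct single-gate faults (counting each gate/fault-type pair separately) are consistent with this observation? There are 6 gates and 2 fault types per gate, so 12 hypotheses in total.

2

Fault-free: g1=0, g2=0, g3=1, g4=0, g5=1, g6=1 → 1. Observed 0.
  g1 stuck-at-0: output 1 ✗
  g1 stuck-at-1: output 1 ✗
  g2 stuck-at-0: output 1 ✗
  g2 stuck-at-1: output 1 ✗
  g3 stuck-at-0: output 1 ✗
  g3 stuck-at-1: output 1 ✗
  g4 stuck-at-0: output 1 ✗
  g4 stuck-at-1: output 1 ✗
  g5 stuck-at-0: output 0 ✓
  g5 stuck-at-1: output 1 ✗
  g6 stuck-at-0: output 0 ✓
  g6 stuck-at-1: output 1 ✗
Consistent faults: {g5 stuck-at-0, g6 stuck-at-0} — 2 in all.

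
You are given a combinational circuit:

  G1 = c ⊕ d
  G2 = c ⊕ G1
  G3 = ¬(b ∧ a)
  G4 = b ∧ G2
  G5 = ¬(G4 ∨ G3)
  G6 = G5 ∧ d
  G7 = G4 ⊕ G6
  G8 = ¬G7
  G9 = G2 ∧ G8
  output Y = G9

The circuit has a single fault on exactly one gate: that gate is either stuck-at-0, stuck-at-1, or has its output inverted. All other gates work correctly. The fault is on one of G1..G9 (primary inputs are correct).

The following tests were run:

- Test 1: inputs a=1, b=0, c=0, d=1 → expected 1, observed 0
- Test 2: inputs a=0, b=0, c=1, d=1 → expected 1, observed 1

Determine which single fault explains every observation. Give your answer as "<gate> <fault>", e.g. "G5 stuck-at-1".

Fault-free values for test 1 (a=1, b=0, c=0, d=1): G1=1, G2=1, G3=1, G4=0, G5=0, G6=0, G7=0, G8=1, G9=1, giving Y=1. Observed 0.
Test 1: faults giving observed 0 are {G1 stuck-at-0, G1 inverted output, G2 stuck-at-0, G2 inverted output, G3 stuck-at-0, G3 inverted output, G4 stuck-at-1, G4 inverted output, G5 stuck-at-1, G5 inverted output, G6 stuck-at-1, G6 inverted output, G7 stuck-at-1, G7 inverted output, G8 stuck-at-0, G8 inverted output, G9 stuck-at-0, G9 inverted output}.
Test 2 (a=0, b=0, c=1, d=1): fault-free G1=0, G2=1, G3=1, G4=0, G5=0, G6=0, G7=0, G8=1, G9=1 → 1; observed 1. Eliminates G1 inverted output, G2 stuck-at-0, G2 inverted output, G3 stuck-at-0, G3 inverted output, G4 stuck-at-1, G4 inverted output, G5 stuck-at-1, G5 inverted output, G6 stuck-at-1, G6 inverted output, G7 stuck-at-1, G7 inverted output, G8 stuck-at-0, G8 inverted output, G9 stuck-at-0, G9 inverted output.
Only G1 stuck-at-0 is consistent with every test.

G1 stuck-at-0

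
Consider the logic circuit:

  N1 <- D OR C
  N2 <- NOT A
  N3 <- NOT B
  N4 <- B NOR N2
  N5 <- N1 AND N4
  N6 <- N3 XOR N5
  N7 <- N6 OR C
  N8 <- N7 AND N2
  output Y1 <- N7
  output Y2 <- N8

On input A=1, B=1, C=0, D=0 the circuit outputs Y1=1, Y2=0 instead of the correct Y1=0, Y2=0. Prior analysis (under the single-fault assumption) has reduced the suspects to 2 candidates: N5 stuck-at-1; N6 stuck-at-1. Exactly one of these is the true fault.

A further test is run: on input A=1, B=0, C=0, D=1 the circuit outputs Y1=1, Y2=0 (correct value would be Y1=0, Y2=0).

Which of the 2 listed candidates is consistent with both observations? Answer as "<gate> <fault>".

N6 stuck-at-1

Evaluate each candidate on input A=1, B=0, C=0, D=1:
  N5 stuck-at-1: N1=1, N2=0, N3=1, N4=1, N5=1 [stuck-at-1], N6=0, N7=0, N8=0 → Y1=0, Y2=0 — eliminated
  N6 stuck-at-1: N1=1, N2=0, N3=1, N4=1, N5=1, N6=1 [stuck-at-1], N7=1, N8=0 → Y1=1, Y2=0 — matches
Only N6 stuck-at-1 reproduces the observed Y1=1, Y2=0.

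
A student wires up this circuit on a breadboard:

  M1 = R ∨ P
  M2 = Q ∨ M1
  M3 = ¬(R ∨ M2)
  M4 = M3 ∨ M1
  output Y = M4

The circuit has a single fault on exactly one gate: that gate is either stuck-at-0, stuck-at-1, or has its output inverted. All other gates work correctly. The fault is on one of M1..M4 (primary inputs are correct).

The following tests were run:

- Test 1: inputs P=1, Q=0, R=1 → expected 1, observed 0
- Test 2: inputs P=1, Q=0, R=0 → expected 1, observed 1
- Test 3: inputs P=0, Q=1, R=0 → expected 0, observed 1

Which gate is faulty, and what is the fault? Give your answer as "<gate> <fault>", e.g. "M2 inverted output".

M1 inverted output

Fault-free values for test 1 (P=1, Q=0, R=1): M1=1, M2=1, M3=0, M4=1, giving Y=1. Observed 0.
Test 1: faults giving observed 0 are {M1 stuck-at-0, M1 inverted output, M4 stuck-at-0, M4 inverted output}.
Test 2 (P=1, Q=0, R=0): fault-free M1=1, M2=1, M3=0, M4=1 → 1; observed 1. Eliminates M4 stuck-at-0, M4 inverted output.
Test 3 (P=0, Q=1, R=0): fault-free M1=0, M2=1, M3=0, M4=0 → 0; observed 1. Eliminates M1 stuck-at-0.
Only M1 inverted output is consistent with every test.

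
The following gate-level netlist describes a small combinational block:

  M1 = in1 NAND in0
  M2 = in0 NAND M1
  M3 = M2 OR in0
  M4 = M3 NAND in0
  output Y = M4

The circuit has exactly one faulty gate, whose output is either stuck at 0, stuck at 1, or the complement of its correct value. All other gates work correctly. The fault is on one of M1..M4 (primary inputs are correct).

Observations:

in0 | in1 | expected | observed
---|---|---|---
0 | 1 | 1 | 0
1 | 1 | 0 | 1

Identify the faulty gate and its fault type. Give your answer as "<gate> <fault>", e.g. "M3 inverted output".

M4 inverted output

Fault-free values for test 1 (in0=0, in1=1): M1=1, M2=1, M3=1, M4=1, giving Y=1. Observed 0.
Test 1: faults giving observed 0 are {M4 stuck-at-0, M4 inverted output}.
Test 2 (in0=1, in1=1): fault-free M1=0, M2=1, M3=1, M4=0 → 0; observed 1. Eliminates M4 stuck-at-0.
Only M4 inverted output is consistent with every test.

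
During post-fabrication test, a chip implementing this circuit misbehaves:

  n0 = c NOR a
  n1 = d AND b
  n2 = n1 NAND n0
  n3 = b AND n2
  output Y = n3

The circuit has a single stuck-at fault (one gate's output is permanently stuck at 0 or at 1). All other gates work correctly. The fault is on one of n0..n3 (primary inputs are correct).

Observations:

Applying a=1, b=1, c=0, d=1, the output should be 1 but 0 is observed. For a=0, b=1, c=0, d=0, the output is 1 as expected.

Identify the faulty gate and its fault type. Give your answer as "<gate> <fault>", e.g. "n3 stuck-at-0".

Fault-free values for test 1 (a=1, b=1, c=0, d=1): n0=0, n1=1, n2=1, n3=1, giving Y=1. Observed 0.
Test 1: faults giving observed 0 are {n0 stuck-at-1, n2 stuck-at-0, n3 stuck-at-0}.
Test 2 (a=0, b=1, c=0, d=0): fault-free n0=1, n1=0, n2=1, n3=1 → 1; observed 1. Eliminates n2 stuck-at-0, n3 stuck-at-0.
Only n0 stuck-at-1 is consistent with every test.

n0 stuck-at-1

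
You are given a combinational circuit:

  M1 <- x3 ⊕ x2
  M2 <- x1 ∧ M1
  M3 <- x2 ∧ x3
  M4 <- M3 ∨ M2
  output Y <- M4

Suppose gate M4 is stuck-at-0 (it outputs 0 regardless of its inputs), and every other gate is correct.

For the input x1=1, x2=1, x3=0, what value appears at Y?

Propagate with M4 forced: M1=1, M2=1, M3=0, M4=0 [stuck-at-0].
So Y = 0. (Without the fault it would be 1.)

0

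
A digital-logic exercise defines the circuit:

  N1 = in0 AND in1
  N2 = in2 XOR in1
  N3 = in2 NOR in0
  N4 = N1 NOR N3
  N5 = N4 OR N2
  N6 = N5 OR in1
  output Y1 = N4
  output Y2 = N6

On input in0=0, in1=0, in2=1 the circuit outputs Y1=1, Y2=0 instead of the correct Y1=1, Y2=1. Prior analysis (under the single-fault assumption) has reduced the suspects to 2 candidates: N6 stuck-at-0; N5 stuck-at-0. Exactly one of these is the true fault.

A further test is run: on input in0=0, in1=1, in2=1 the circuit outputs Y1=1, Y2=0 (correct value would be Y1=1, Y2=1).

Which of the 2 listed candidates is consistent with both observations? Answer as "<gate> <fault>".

N6 stuck-at-0

Evaluate each candidate on input in0=0, in1=1, in2=1:
  N6 stuck-at-0: N1=0, N2=0, N3=0, N4=1, N5=1, N6=0 [stuck-at-0] → Y1=1, Y2=0 — matches
  N5 stuck-at-0: N1=0, N2=0, N3=0, N4=1, N5=0 [stuck-at-0], N6=1 → Y1=1, Y2=1 — eliminated
Only N6 stuck-at-0 reproduces the observed Y1=1, Y2=0.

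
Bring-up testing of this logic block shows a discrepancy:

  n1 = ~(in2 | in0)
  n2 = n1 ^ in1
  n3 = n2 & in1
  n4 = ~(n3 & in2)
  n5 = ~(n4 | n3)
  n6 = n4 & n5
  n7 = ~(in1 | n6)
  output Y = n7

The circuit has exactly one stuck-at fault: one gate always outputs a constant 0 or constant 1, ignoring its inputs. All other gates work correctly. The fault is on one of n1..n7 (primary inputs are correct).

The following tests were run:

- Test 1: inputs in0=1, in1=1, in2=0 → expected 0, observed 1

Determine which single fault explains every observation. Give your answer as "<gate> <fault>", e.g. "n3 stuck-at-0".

Fault-free values for test 1 (in0=1, in1=1, in2=0): n1=0, n2=1, n3=1, n4=1, n5=0, n6=0, n7=0, giving Y=0. Observed 1.
Test 1: faults giving observed 1 are {n7 stuck-at-1}.
Only n7 stuck-at-1 is consistent with every test.

n7 stuck-at-1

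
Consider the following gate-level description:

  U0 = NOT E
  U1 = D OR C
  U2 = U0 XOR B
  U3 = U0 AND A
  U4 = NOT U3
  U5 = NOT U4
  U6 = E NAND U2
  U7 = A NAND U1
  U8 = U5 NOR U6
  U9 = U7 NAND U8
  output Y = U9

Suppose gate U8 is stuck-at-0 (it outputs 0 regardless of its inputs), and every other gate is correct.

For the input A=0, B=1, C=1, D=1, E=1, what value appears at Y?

1

Propagate with U8 forced: U0=0, U1=1, U2=1, U3=0, U4=1, U5=0, U6=0, U7=1, U8=0 [stuck-at-0], U9=1.
So Y = 1. (Without the fault it would be 0.)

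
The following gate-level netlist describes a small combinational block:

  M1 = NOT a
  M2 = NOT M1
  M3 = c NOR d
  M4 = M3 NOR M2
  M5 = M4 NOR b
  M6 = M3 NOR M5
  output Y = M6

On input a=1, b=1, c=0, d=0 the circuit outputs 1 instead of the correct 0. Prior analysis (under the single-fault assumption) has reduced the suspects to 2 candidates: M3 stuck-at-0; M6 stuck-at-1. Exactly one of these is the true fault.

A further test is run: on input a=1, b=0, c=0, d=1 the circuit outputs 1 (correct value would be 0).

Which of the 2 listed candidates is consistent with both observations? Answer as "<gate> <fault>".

M6 stuck-at-1

Evaluate each candidate on input a=1, b=0, c=0, d=1:
  M3 stuck-at-0: M1=0, M2=1, M3=0 [stuck-at-0], M4=0, M5=1, M6=0 → 0 — eliminated
  M6 stuck-at-1: M1=0, M2=1, M3=0, M4=0, M5=1, M6=1 [stuck-at-1] → 1 — matches
Only M6 stuck-at-1 reproduces the observed 1.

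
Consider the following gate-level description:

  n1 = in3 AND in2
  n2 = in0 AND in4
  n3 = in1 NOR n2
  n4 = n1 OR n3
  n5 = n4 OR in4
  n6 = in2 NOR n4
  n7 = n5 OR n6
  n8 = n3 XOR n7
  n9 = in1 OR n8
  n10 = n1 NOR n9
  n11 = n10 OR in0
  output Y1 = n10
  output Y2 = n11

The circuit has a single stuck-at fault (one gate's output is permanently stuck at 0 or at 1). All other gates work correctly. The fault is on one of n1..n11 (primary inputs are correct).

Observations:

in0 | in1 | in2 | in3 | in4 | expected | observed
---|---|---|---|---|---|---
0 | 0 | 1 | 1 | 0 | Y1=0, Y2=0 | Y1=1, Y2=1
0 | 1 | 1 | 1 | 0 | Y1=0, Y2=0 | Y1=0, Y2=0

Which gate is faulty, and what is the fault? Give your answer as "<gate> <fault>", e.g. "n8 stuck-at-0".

n1 stuck-at-0

Fault-free values for test 1 (in0=0, in1=0, in2=1, in3=1, in4=0): n1=1, n2=0, n3=1, n4=1, n5=1, n6=0, n7=1, n8=0, n9=0, n10=0, n11=0, giving Y1=0, Y2=0. Observed Y1=1, Y2=1.
Test 1: faults giving observed Y1=1, Y2=1 are {n1 stuck-at-0, n10 stuck-at-1}.
Test 2 (in0=0, in1=1, in2=1, in3=1, in4=0): fault-free n1=1, n2=0, n3=0, n4=1, n5=1, n6=0, n7=1, n8=1, n9=1, n10=0, n11=0 → Y1=0, Y2=0; observed Y1=0, Y2=0. Eliminates n10 stuck-at-1.
Only n1 stuck-at-0 is consistent with every test.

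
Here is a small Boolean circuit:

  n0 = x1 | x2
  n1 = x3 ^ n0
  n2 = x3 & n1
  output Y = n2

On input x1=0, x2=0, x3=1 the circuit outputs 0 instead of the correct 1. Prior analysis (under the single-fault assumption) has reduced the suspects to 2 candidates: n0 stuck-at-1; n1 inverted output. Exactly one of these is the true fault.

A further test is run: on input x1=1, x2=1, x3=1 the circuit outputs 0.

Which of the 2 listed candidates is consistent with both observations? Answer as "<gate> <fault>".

Evaluate each candidate on input x1=1, x2=1, x3=1:
  n0 stuck-at-1: n0=1 [stuck-at-1], n1=0, n2=0 → 0 — matches
  n1 inverted output: n0=1, n1=1 [inverted output], n2=1 → 1 — eliminated
Only n0 stuck-at-1 reproduces the observed 0.

n0 stuck-at-1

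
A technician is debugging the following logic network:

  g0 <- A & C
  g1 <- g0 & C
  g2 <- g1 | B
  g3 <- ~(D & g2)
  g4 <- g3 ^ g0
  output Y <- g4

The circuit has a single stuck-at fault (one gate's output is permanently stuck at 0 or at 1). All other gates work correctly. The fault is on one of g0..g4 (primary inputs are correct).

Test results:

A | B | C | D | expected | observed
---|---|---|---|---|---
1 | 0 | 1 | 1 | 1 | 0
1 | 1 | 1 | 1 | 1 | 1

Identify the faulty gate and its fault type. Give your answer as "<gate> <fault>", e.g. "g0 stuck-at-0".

g1 stuck-at-0

Fault-free values for test 1 (A=1, B=0, C=1, D=1): g0=1, g1=1, g2=1, g3=0, g4=1, giving Y=1. Observed 0.
Test 1: faults giving observed 0 are {g1 stuck-at-0, g2 stuck-at-0, g3 stuck-at-1, g4 stuck-at-0}.
Test 2 (A=1, B=1, C=1, D=1): fault-free g0=1, g1=1, g2=1, g3=0, g4=1 → 1; observed 1. Eliminates g2 stuck-at-0, g3 stuck-at-1, g4 stuck-at-0.
Only g1 stuck-at-0 is consistent with every test.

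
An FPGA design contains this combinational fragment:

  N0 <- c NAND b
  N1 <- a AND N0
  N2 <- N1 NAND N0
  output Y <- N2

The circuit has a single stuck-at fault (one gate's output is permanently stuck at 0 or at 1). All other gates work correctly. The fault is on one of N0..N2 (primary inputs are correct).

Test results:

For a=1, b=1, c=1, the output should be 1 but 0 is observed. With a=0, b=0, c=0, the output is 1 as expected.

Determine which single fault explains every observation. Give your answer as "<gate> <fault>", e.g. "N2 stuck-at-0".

Fault-free values for test 1 (a=1, b=1, c=1): N0=0, N1=0, N2=1, giving Y=1. Observed 0.
Test 1: faults giving observed 0 are {N0 stuck-at-1, N2 stuck-at-0}.
Test 2 (a=0, b=0, c=0): fault-free N0=1, N1=0, N2=1 → 1; observed 1. Eliminates N2 stuck-at-0.
Only N0 stuck-at-1 is consistent with every test.

N0 stuck-at-1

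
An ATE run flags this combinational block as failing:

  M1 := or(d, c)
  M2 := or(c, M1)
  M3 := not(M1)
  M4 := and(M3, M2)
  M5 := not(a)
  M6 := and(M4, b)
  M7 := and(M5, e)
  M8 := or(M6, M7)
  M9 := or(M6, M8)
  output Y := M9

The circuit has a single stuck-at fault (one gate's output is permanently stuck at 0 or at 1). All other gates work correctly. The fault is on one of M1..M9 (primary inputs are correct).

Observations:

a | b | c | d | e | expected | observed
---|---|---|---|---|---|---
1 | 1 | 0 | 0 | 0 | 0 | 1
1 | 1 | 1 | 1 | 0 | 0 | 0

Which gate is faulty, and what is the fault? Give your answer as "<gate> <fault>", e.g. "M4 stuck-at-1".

M2 stuck-at-1

Fault-free values for test 1 (a=1, b=1, c=0, d=0, e=0): M1=0, M2=0, M3=1, M4=0, M5=0, M6=0, M7=0, M8=0, M9=0, giving Y=0. Observed 1.
Test 1: faults giving observed 1 are {M2 stuck-at-1, M4 stuck-at-1, M6 stuck-at-1, M7 stuck-at-1, M8 stuck-at-1, M9 stuck-at-1}.
Test 2 (a=1, b=1, c=1, d=1, e=0): fault-free M1=1, M2=1, M3=0, M4=0, M5=0, M6=0, M7=0, M8=0, M9=0 → 0; observed 0. Eliminates M4 stuck-at-1, M6 stuck-at-1, M7 stuck-at-1, M8 stuck-at-1, M9 stuck-at-1.
Only M2 stuck-at-1 is consistent with every test.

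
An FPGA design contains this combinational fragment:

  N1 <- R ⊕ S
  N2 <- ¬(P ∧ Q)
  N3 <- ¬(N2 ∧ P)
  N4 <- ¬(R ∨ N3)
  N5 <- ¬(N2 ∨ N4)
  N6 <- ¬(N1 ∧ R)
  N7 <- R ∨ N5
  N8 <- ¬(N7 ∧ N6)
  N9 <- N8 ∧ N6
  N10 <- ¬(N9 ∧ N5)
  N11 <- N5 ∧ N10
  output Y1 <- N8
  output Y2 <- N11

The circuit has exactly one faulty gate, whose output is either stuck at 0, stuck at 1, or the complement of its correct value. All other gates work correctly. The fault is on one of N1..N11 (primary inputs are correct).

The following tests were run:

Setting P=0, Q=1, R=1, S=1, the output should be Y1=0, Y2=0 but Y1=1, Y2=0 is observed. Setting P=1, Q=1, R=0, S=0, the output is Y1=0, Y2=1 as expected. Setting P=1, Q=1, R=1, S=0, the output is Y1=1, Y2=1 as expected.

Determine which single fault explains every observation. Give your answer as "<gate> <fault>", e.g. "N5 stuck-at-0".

Fault-free values for test 1 (P=0, Q=1, R=1, S=1): N1=0, N2=1, N3=1, N4=0, N5=0, N6=1, N7=1, N8=0, N9=0, N10=1, N11=0, giving Y1=0, Y2=0. Observed Y1=1, Y2=0.
Test 1: faults giving observed Y1=1, Y2=0 are {N1 stuck-at-1, N1 inverted output, N6 stuck-at-0, N6 inverted output, N7 stuck-at-0, N7 inverted output, N8 stuck-at-1, N8 inverted output}.
Test 2 (P=1, Q=1, R=0, S=0): fault-free N1=0, N2=0, N3=1, N4=0, N5=1, N6=1, N7=1, N8=0, N9=0, N10=1, N11=1 → Y1=0, Y2=1; observed Y1=0, Y2=1. Eliminates N6 stuck-at-0, N6 inverted output, N7 stuck-at-0, N7 inverted output, N8 stuck-at-1, N8 inverted output.
Test 3 (P=1, Q=1, R=1, S=0): fault-free N1=1, N2=0, N3=1, N4=0, N5=1, N6=0, N7=1, N8=1, N9=0, N10=1, N11=1 → Y1=1, Y2=1; observed Y1=1, Y2=1. Eliminates N1 inverted output.
Only N1 stuck-at-1 is consistent with every test.

N1 stuck-at-1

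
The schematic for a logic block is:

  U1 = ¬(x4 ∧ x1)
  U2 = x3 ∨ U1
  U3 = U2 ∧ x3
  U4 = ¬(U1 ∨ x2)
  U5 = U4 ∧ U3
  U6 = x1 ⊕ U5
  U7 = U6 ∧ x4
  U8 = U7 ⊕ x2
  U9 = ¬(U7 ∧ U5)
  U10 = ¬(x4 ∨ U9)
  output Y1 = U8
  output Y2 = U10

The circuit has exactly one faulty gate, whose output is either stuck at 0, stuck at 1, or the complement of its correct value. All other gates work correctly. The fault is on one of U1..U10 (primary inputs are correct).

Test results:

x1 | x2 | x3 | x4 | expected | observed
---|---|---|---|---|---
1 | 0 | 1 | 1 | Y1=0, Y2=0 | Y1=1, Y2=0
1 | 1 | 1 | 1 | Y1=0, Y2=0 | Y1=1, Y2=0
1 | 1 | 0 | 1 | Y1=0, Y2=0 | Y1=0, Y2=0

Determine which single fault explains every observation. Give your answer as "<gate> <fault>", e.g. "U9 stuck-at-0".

U4 inverted output

Fault-free values for test 1 (x1=1, x2=0, x3=1, x4=1): U1=0, U2=1, U3=1, U4=1, U5=1, U6=0, U7=0, U8=0, U9=1, U10=0, giving Y1=0, Y2=0. Observed Y1=1, Y2=0.
Test 1: faults giving observed Y1=1, Y2=0 are {U1 stuck-at-1, U1 inverted output, U2 stuck-at-0, U2 inverted output, U3 stuck-at-0, U3 inverted output, U4 stuck-at-0, U4 inverted output, U5 stuck-at-0, U5 inverted output, U6 stuck-at-1, U6 inverted output, U7 stuck-at-1, U7 inverted output, U8 stuck-at-1, U8 inverted output}.
Test 2 (x1=1, x2=1, x3=1, x4=1): fault-free U1=0, U2=1, U3=1, U4=0, U5=0, U6=1, U7=1, U8=0, U9=1, U10=0 → Y1=0, Y2=0; observed Y1=1, Y2=0. Eliminates U1 stuck-at-1, U1 inverted output, U2 stuck-at-0, U2 inverted output, U3 stuck-at-0, U3 inverted output, U4 stuck-at-0, U5 stuck-at-0, U6 stuck-at-1, U7 stuck-at-1.
Test 3 (x1=1, x2=1, x3=0, x4=1): fault-free U1=0, U2=0, U3=0, U4=0, U5=0, U6=1, U7=1, U8=0, U9=1, U10=0 → Y1=0, Y2=0; observed Y1=0, Y2=0. Eliminates U5 inverted output, U6 inverted output, U7 inverted output, U8 stuck-at-1, U8 inverted output.
Only U4 inverted output is consistent with every test.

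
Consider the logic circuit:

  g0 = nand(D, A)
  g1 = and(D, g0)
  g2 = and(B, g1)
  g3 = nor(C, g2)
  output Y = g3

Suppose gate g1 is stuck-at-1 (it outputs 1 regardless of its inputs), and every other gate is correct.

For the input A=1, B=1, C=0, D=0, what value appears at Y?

0

Propagate with g1 forced: g0=1, g1=1 [stuck-at-1], g2=1, g3=0.
So Y = 0. (Without the fault it would be 1.)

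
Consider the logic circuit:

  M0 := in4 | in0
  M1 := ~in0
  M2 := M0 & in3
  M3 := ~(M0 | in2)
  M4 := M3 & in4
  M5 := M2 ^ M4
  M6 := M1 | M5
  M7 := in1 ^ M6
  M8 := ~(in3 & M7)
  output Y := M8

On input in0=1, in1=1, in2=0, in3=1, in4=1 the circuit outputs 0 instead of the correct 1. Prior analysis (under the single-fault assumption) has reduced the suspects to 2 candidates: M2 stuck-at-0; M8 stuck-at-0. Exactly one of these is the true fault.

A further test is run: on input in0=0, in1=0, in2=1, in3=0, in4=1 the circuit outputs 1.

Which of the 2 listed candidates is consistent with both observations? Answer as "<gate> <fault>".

M2 stuck-at-0

Evaluate each candidate on input in0=0, in1=0, in2=1, in3=0, in4=1:
  M2 stuck-at-0: M0=1, M1=1, M2=0 [stuck-at-0], M3=0, M4=0, M5=0, M6=1, M7=1, M8=1 → 1 — matches
  M8 stuck-at-0: M0=1, M1=1, M2=0, M3=0, M4=0, M5=0, M6=1, M7=1, M8=0 [stuck-at-0] → 0 — eliminated
Only M2 stuck-at-0 reproduces the observed 1.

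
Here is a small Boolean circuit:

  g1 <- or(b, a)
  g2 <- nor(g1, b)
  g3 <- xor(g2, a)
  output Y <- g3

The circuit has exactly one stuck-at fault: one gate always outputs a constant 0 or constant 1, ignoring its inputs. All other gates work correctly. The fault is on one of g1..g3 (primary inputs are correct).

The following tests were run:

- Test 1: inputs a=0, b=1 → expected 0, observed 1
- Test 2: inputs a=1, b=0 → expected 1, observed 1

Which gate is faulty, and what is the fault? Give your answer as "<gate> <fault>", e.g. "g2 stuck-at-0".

g3 stuck-at-1

Fault-free values for test 1 (a=0, b=1): g1=1, g2=0, g3=0, giving Y=0. Observed 1.
Test 1: faults giving observed 1 are {g2 stuck-at-1, g3 stuck-at-1}.
Test 2 (a=1, b=0): fault-free g1=1, g2=0, g3=1 → 1; observed 1. Eliminates g2 stuck-at-1.
Only g3 stuck-at-1 is consistent with every test.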